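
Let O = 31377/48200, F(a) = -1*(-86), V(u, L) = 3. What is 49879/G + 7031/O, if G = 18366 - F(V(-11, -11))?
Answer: 6196551029383/573571560 ≈ 10803.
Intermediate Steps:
F(a) = 86
G = 18280 (G = 18366 - 1*86 = 18366 - 86 = 18280)
O = 31377/48200 (O = 31377*(1/48200) = 31377/48200 ≈ 0.65098)
49879/G + 7031/O = 49879/18280 + 7031/(31377/48200) = 49879*(1/18280) + 7031*(48200/31377) = 49879/18280 + 338894200/31377 = 6196551029383/573571560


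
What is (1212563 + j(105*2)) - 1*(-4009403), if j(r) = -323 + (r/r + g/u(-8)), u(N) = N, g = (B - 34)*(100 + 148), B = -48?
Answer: 5224186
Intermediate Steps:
g = -20336 (g = (-48 - 34)*(100 + 148) = -82*248 = -20336)
j(r) = 2220 (j(r) = -323 + (r/r - 20336/(-8)) = -323 + (1 - 20336*(-1/8)) = -323 + (1 + 2542) = -323 + 2543 = 2220)
(1212563 + j(105*2)) - 1*(-4009403) = (1212563 + 2220) - 1*(-4009403) = 1214783 + 4009403 = 5224186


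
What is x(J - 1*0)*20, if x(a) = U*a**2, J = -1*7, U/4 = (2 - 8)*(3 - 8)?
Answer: 117600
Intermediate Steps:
U = 120 (U = 4*((2 - 8)*(3 - 8)) = 4*(-6*(-5)) = 4*30 = 120)
J = -7
x(a) = 120*a**2
x(J - 1*0)*20 = (120*(-7 - 1*0)**2)*20 = (120*(-7 + 0)**2)*20 = (120*(-7)**2)*20 = (120*49)*20 = 5880*20 = 117600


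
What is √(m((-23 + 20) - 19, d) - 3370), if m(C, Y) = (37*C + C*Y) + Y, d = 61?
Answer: I*√5465 ≈ 73.926*I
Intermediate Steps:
m(C, Y) = Y + 37*C + C*Y
√(m((-23 + 20) - 19, d) - 3370) = √((61 + 37*((-23 + 20) - 19) + ((-23 + 20) - 19)*61) - 3370) = √((61 + 37*(-3 - 19) + (-3 - 19)*61) - 3370) = √((61 + 37*(-22) - 22*61) - 3370) = √((61 - 814 - 1342) - 3370) = √(-2095 - 3370) = √(-5465) = I*√5465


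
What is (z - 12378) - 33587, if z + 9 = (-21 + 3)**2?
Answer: -45650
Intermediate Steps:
z = 315 (z = -9 + (-21 + 3)**2 = -9 + (-18)**2 = -9 + 324 = 315)
(z - 12378) - 33587 = (315 - 12378) - 33587 = -12063 - 33587 = -45650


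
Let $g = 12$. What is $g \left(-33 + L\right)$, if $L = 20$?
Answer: $-156$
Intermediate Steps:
$g \left(-33 + L\right) = 12 \left(-33 + 20\right) = 12 \left(-13\right) = -156$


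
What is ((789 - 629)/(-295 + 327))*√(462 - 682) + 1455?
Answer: 1455 + 10*I*√55 ≈ 1455.0 + 74.162*I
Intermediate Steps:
((789 - 629)/(-295 + 327))*√(462 - 682) + 1455 = (160/32)*√(-220) + 1455 = (160*(1/32))*(2*I*√55) + 1455 = 5*(2*I*√55) + 1455 = 10*I*√55 + 1455 = 1455 + 10*I*√55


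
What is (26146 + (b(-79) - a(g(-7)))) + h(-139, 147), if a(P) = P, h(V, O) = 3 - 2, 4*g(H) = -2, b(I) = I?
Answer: 52137/2 ≈ 26069.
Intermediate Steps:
g(H) = -1/2 (g(H) = (1/4)*(-2) = -1/2)
h(V, O) = 1
(26146 + (b(-79) - a(g(-7)))) + h(-139, 147) = (26146 + (-79 - 1*(-1/2))) + 1 = (26146 + (-79 + 1/2)) + 1 = (26146 - 157/2) + 1 = 52135/2 + 1 = 52137/2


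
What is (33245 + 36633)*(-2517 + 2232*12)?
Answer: 1695729426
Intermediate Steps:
(33245 + 36633)*(-2517 + 2232*12) = 69878*(-2517 + 26784) = 69878*24267 = 1695729426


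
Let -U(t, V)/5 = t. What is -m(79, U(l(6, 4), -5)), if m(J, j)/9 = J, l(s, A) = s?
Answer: -711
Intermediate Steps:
U(t, V) = -5*t
m(J, j) = 9*J
-m(79, U(l(6, 4), -5)) = -9*79 = -1*711 = -711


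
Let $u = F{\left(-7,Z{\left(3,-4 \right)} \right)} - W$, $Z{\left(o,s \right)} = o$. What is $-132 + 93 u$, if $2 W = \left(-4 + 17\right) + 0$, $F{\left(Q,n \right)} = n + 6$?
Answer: $\frac{201}{2} \approx 100.5$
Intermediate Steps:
$F{\left(Q,n \right)} = 6 + n$
$W = \frac{13}{2}$ ($W = \frac{\left(-4 + 17\right) + 0}{2} = \frac{13 + 0}{2} = \frac{1}{2} \cdot 13 = \frac{13}{2} \approx 6.5$)
$u = \frac{5}{2}$ ($u = \left(6 + 3\right) - \frac{13}{2} = 9 - \frac{13}{2} = \frac{5}{2} \approx 2.5$)
$-132 + 93 u = -132 + 93 \cdot \frac{5}{2} = -132 + \frac{465}{2} = \frac{201}{2}$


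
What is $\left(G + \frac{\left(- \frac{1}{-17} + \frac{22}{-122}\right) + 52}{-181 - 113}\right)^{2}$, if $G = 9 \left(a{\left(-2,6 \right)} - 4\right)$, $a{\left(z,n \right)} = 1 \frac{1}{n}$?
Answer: $\frac{111769065823921}{92950594884} \approx 1202.5$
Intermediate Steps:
$a{\left(z,n \right)} = \frac{1}{n}$
$G = - \frac{69}{2}$ ($G = 9 \left(\frac{1}{6} - 4\right) = 9 \left(- \frac{23}{6}\right) = - \frac{69}{2} \approx -34.5$)
$\left(G + \frac{\left(- \frac{1}{-17} + \frac{22}{-122}\right) + 52}{-181 - 113}\right)^{2} = \left(- \frac{69}{2} + \frac{\left(- \frac{1}{-17} + \frac{22}{-122}\right) + 52}{-181 - 113}\right)^{2} = \left(- \frac{69}{2} + \frac{\left(\left(-1\right) \left(- \frac{1}{17}\right) + 22 \left(- \frac{1}{122}\right)\right) + 52}{-294}\right)^{2} = \left(- \frac{69}{2} + \left(\left(\frac{1}{17} - \frac{11}{61}\right) + 52\right) \left(- \frac{1}{294}\right)\right)^{2} = \left(- \frac{69}{2} + \left(- \frac{126}{1037} + 52\right) \left(- \frac{1}{294}\right)\right)^{2} = \left(- \frac{69}{2} + \frac{53798}{1037} \left(- \frac{1}{294}\right)\right)^{2} = \left(- \frac{69}{2} - \frac{26899}{152439}\right)^{2} = \left(- \frac{10572089}{304878}\right)^{2} = \frac{111769065823921}{92950594884}$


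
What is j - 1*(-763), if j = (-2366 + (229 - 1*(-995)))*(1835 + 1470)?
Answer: -3773547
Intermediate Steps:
j = -3774310 (j = (-2366 + (229 + 995))*3305 = (-2366 + 1224)*3305 = -1142*3305 = -3774310)
j - 1*(-763) = -3774310 - 1*(-763) = -3774310 + 763 = -3773547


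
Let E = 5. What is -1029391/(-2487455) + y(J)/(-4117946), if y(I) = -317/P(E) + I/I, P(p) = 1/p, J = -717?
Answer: 2121458339803/5121602683715 ≈ 0.41422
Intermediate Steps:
y(I) = -1584 (y(I) = -317/(1/5) + I/I = -317/1/5 + 1 = -317*5 + 1 = -1585 + 1 = -1584)
-1029391/(-2487455) + y(J)/(-4117946) = -1029391/(-2487455) - 1584/(-4117946) = -1029391*(-1/2487455) - 1584*(-1/4117946) = 1029391/2487455 + 792/2058973 = 2121458339803/5121602683715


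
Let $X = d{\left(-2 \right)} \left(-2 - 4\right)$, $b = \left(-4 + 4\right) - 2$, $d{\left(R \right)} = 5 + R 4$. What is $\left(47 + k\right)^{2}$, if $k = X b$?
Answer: $121$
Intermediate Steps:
$d{\left(R \right)} = 5 + 4 R$
$b = -2$ ($b = 0 - 2 = -2$)
$X = 18$ ($X = \left(5 + 4 \left(-2\right)\right) \left(-2 - 4\right) = \left(5 - 8\right) \left(-6\right) = \left(-3\right) \left(-6\right) = 18$)
$k = -36$ ($k = 18 \left(-2\right) = -36$)
$\left(47 + k\right)^{2} = \left(47 - 36\right)^{2} = 11^{2} = 121$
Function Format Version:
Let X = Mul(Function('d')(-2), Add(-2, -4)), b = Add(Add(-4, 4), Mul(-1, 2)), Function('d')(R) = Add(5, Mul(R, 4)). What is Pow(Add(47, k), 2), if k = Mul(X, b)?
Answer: 121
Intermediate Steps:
Function('d')(R) = Add(5, Mul(4, R))
b = -2 (b = Add(0, -2) = -2)
X = 18 (X = Mul(Add(5, Mul(4, -2)), Add(-2, -4)) = Mul(Add(5, -8), -6) = Mul(-3, -6) = 18)
k = -36 (k = Mul(18, -2) = -36)
Pow(Add(47, k), 2) = Pow(Add(47, -36), 2) = Pow(11, 2) = 121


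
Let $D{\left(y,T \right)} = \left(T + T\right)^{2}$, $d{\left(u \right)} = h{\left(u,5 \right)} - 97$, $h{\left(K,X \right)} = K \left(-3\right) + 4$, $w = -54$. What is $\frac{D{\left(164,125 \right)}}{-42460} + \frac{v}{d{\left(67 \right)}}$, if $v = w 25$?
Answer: $\frac{324550}{104027} \approx 3.1199$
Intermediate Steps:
$h{\left(K,X \right)} = 4 - 3 K$ ($h{\left(K,X \right)} = - 3 K + 4 = 4 - 3 K$)
$d{\left(u \right)} = -93 - 3 u$ ($d{\left(u \right)} = \left(4 - 3 u\right) - 97 = -93 - 3 u$)
$v = -1350$ ($v = \left(-54\right) 25 = -1350$)
$D{\left(y,T \right)} = 4 T^{2}$ ($D{\left(y,T \right)} = \left(2 T\right)^{2} = 4 T^{2}$)
$\frac{D{\left(164,125 \right)}}{-42460} + \frac{v}{d{\left(67 \right)}} = \frac{4 \cdot 125^{2}}{-42460} - \frac{1350}{-93 - 201} = 4 \cdot 15625 \left(- \frac{1}{42460}\right) - \frac{1350}{-93 - 201} = 62500 \left(- \frac{1}{42460}\right) - \frac{1350}{-294} = - \frac{3125}{2123} - - \frac{225}{49} = - \frac{3125}{2123} + \frac{225}{49} = \frac{324550}{104027}$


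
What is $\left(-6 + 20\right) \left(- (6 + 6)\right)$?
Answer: $-168$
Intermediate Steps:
$\left(-6 + 20\right) \left(- (6 + 6)\right) = 14 \left(\left(-1\right) 12\right) = 14 \left(-12\right) = -168$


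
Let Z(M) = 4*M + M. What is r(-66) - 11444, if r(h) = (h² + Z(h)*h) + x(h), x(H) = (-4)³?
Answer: 14628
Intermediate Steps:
x(H) = -64
Z(M) = 5*M
r(h) = -64 + 6*h² (r(h) = (h² + (5*h)*h) - 64 = (h² + 5*h²) - 64 = 6*h² - 64 = -64 + 6*h²)
r(-66) - 11444 = (-64 + 6*(-66)²) - 11444 = (-64 + 6*4356) - 11444 = (-64 + 26136) - 11444 = 26072 - 11444 = 14628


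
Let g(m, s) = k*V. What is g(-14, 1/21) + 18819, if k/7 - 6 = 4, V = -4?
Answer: 18539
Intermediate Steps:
k = 70 (k = 42 + 7*4 = 42 + 28 = 70)
g(m, s) = -280 (g(m, s) = 70*(-4) = -280)
g(-14, 1/21) + 18819 = -280 + 18819 = 18539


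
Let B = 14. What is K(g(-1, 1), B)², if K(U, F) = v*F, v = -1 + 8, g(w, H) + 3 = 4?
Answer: 9604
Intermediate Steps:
g(w, H) = 1 (g(w, H) = -3 + 4 = 1)
v = 7
K(U, F) = 7*F
K(g(-1, 1), B)² = (7*14)² = 98² = 9604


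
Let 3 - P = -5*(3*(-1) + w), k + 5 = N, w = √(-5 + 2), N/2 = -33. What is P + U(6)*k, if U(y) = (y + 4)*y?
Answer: -4272 + 5*I*√3 ≈ -4272.0 + 8.6602*I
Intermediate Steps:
N = -66 (N = 2*(-33) = -66)
w = I*√3 (w = √(-3) = I*√3 ≈ 1.732*I)
U(y) = y*(4 + y) (U(y) = (4 + y)*y = y*(4 + y))
k = -71 (k = -5 - 66 = -71)
P = -12 + 5*I*√3 (P = 3 - (-5)*(3*(-1) + I*√3) = 3 - (-5)*(-3 + I*√3) = 3 - (15 - 5*I*√3) = 3 + (-15 + 5*I*√3) = -12 + 5*I*√3 ≈ -12.0 + 8.6602*I)
P + U(6)*k = (-12 + 5*I*√3) + (6*(4 + 6))*(-71) = (-12 + 5*I*√3) + (6*10)*(-71) = (-12 + 5*I*√3) + 60*(-71) = (-12 + 5*I*√3) - 4260 = -4272 + 5*I*√3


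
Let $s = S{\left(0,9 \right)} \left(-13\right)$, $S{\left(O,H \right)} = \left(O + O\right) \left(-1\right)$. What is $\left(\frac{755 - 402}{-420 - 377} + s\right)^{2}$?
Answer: $\frac{124609}{635209} \approx 0.19617$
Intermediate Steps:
$S{\left(O,H \right)} = - 2 O$ ($S{\left(O,H \right)} = 2 O \left(-1\right) = - 2 O$)
$s = 0$ ($s = \left(-2\right) 0 \left(-13\right) = 0 \left(-13\right) = 0$)
$\left(\frac{755 - 402}{-420 - 377} + s\right)^{2} = \left(\frac{755 - 402}{-420 - 377} + 0\right)^{2} = \left(\frac{353}{-797} + 0\right)^{2} = \left(353 \left(- \frac{1}{797}\right) + 0\right)^{2} = \left(- \frac{353}{797} + 0\right)^{2} = \left(- \frac{353}{797}\right)^{2} = \frac{124609}{635209}$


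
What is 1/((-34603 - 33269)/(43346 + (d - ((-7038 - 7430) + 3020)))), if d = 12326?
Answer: -4195/4242 ≈ -0.98892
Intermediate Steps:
1/((-34603 - 33269)/(43346 + (d - ((-7038 - 7430) + 3020)))) = 1/((-34603 - 33269)/(43346 + (12326 - ((-7038 - 7430) + 3020)))) = 1/(-67872/(43346 + (12326 - (-14468 + 3020)))) = 1/(-67872/(43346 + (12326 - 1*(-11448)))) = 1/(-67872/(43346 + (12326 + 11448))) = 1/(-67872/(43346 + 23774)) = 1/(-67872/67120) = 1/(-67872*1/67120) = 1/(-4242/4195) = -4195/4242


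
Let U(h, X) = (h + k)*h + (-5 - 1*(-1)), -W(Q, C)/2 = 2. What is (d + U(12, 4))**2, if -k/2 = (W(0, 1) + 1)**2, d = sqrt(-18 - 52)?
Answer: (-76 + I*sqrt(70))**2 ≈ 5706.0 - 1271.7*I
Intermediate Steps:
W(Q, C) = -4 (W(Q, C) = -2*2 = -4)
d = I*sqrt(70) (d = sqrt(-70) = I*sqrt(70) ≈ 8.3666*I)
k = -18 (k = -2*(-4 + 1)**2 = -2*(-3)**2 = -2*9 = -18)
U(h, X) = -4 + h*(-18 + h) (U(h, X) = (h - 18)*h + (-5 - 1*(-1)) = (-18 + h)*h + (-5 + 1) = h*(-18 + h) - 4 = -4 + h*(-18 + h))
(d + U(12, 4))**2 = (I*sqrt(70) + (-4 + 12**2 - 18*12))**2 = (I*sqrt(70) + (-4 + 144 - 216))**2 = (I*sqrt(70) - 76)**2 = (-76 + I*sqrt(70))**2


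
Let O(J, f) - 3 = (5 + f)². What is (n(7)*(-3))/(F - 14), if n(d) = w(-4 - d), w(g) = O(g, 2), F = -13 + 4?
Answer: 156/23 ≈ 6.7826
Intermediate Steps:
F = -9
O(J, f) = 3 + (5 + f)²
w(g) = 52 (w(g) = 3 + (5 + 2)² = 3 + 7² = 3 + 49 = 52)
n(d) = 52
(n(7)*(-3))/(F - 14) = (52*(-3))/(-9 - 14) = -156/(-23) = -156*(-1/23) = 156/23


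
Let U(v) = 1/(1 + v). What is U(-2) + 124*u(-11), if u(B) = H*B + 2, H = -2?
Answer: 2975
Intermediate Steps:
u(B) = 2 - 2*B (u(B) = -2*B + 2 = 2 - 2*B)
U(-2) + 124*u(-11) = 1/(1 - 2) + 124*(2 - 2*(-11)) = 1/(-1) + 124*(2 + 22) = -1 + 124*24 = -1 + 2976 = 2975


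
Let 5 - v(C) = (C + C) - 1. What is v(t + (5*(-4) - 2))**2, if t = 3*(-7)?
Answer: 8464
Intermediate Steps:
t = -21
v(C) = 6 - 2*C (v(C) = 5 - ((C + C) - 1) = 5 - (2*C - 1) = 5 - (-1 + 2*C) = 5 + (1 - 2*C) = 6 - 2*C)
v(t + (5*(-4) - 2))**2 = (6 - 2*(-21 + (5*(-4) - 2)))**2 = (6 - 2*(-21 + (-20 - 2)))**2 = (6 - 2*(-21 - 22))**2 = (6 - 2*(-43))**2 = (6 + 86)**2 = 92**2 = 8464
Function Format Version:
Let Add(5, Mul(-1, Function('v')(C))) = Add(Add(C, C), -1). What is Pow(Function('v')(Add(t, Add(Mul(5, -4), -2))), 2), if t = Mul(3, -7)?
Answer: 8464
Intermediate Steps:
t = -21
Function('v')(C) = Add(6, Mul(-2, C)) (Function('v')(C) = Add(5, Mul(-1, Add(Add(C, C), -1))) = Add(5, Mul(-1, Add(Mul(2, C), -1))) = Add(5, Mul(-1, Add(-1, Mul(2, C)))) = Add(5, Add(1, Mul(-2, C))) = Add(6, Mul(-2, C)))
Pow(Function('v')(Add(t, Add(Mul(5, -4), -2))), 2) = Pow(Add(6, Mul(-2, Add(-21, Add(Mul(5, -4), -2)))), 2) = Pow(Add(6, Mul(-2, Add(-21, Add(-20, -2)))), 2) = Pow(Add(6, Mul(-2, Add(-21, -22))), 2) = Pow(Add(6, Mul(-2, -43)), 2) = Pow(Add(6, 86), 2) = Pow(92, 2) = 8464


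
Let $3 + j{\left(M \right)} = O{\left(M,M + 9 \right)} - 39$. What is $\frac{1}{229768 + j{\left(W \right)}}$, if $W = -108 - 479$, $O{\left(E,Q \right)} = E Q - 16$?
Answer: $\frac{1}{568996} \approx 1.7575 \cdot 10^{-6}$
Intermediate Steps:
$O{\left(E,Q \right)} = -16 + E Q$
$W = -587$ ($W = -108 - 479 = -587$)
$j{\left(M \right)} = -58 + M \left(9 + M\right)$ ($j{\left(M \right)} = -3 + \left(\left(-16 + M \left(M + 9\right)\right) - 39\right) = -3 + \left(\left(-16 + M \left(9 + M\right)\right) - 39\right) = -3 + \left(-55 + M \left(9 + M\right)\right) = -58 + M \left(9 + M\right)$)
$\frac{1}{229768 + j{\left(W \right)}} = \frac{1}{229768 - \left(58 + 587 \left(9 - 587\right)\right)} = \frac{1}{229768 - -339228} = \frac{1}{229768 + \left(-58 + 339286\right)} = \frac{1}{229768 + 339228} = \frac{1}{568996}$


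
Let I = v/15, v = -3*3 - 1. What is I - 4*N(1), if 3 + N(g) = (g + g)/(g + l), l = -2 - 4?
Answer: 194/15 ≈ 12.933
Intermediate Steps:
v = -10 (v = -9 - 1 = -10)
l = -6
I = -⅔ (I = -10/15 = -10*1/15 = -⅔ ≈ -0.66667)
N(g) = -3 + 2*g/(-6 + g) (N(g) = -3 + (g + g)/(g - 6) = -3 + (2*g)/(-6 + g) = -3 + 2*g/(-6 + g))
I - 4*N(1) = -⅔ - 4*(18 - 1*1)/(-6 + 1) = -⅔ - 4*(18 - 1)/(-5) = -⅔ - (-4)*17/5 = -⅔ - 4*(-17/5) = -⅔ + 68/5 = 194/15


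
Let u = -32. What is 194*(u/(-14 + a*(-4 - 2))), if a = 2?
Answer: 3104/13 ≈ 238.77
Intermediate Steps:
194*(u/(-14 + a*(-4 - 2))) = 194*(-32/(-14 + 2*(-4 - 2))) = 194*(-32/(-14 + 2*(-6))) = 194*(-32/(-14 - 12)) = 194*(-32/(-26)) = 194*(-32*(-1/26)) = 194*(16/13) = 3104/13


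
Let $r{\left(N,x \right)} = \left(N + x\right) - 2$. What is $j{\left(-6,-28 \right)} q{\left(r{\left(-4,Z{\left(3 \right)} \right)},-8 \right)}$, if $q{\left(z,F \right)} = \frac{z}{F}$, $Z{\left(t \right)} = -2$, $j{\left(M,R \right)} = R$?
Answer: $-28$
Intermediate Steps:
$r{\left(N,x \right)} = -2 + N + x$ ($r{\left(N,x \right)} = \left(N + x\right) - 2 = -2 + N + x$)
$j{\left(-6,-28 \right)} q{\left(r{\left(-4,Z{\left(3 \right)} \right)},-8 \right)} = - 28 \frac{-2 - 4 - 2}{-8} = - 28 \left(\left(-8\right) \left(- \frac{1}{8}\right)\right) = \left(-28\right) 1 = -28$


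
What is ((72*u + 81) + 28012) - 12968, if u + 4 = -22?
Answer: 13253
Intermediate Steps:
u = -26 (u = -4 - 22 = -26)
((72*u + 81) + 28012) - 12968 = ((72*(-26) + 81) + 28012) - 12968 = ((-1872 + 81) + 28012) - 12968 = (-1791 + 28012) - 12968 = 26221 - 12968 = 13253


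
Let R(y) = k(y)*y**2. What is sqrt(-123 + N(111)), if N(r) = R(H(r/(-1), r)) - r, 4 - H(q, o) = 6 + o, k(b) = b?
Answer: I*sqrt(1443131) ≈ 1201.3*I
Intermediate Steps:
H(q, o) = -2 - o (H(q, o) = 4 - (6 + o) = 4 + (-6 - o) = -2 - o)
R(y) = y**3 (R(y) = y*y**2 = y**3)
N(r) = (-2 - r)**3 - r
sqrt(-123 + N(111)) = sqrt(-123 + (-1*111 - (2 + 111)**3)) = sqrt(-123 + (-111 - 1*113**3)) = sqrt(-123 + (-111 - 1*1442897)) = sqrt(-123 + (-111 - 1442897)) = sqrt(-123 - 1443008) = sqrt(-1443131) = I*sqrt(1443131)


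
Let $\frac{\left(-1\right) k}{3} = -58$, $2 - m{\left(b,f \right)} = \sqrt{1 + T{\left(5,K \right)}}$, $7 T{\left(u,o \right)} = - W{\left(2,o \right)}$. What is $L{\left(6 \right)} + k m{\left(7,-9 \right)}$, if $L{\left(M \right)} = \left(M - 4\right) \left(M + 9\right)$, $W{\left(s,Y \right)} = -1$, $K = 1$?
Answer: $378 - \frac{348 \sqrt{14}}{7} \approx 191.99$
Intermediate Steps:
$T{\left(u,o \right)} = \frac{1}{7}$ ($T{\left(u,o \right)} = \frac{\left(-1\right) \left(-1\right)}{7} = \frac{1}{7} \cdot 1 = \frac{1}{7}$)
$m{\left(b,f \right)} = 2 - \frac{2 \sqrt{14}}{7}$ ($m{\left(b,f \right)} = 2 - \sqrt{1 + \frac{1}{7}} = 2 - \sqrt{\frac{8}{7}} = 2 - \frac{2 \sqrt{14}}{7}$)
$L{\left(M \right)} = \left(-4 + M\right) \left(9 + M\right)$
$k = 174$ ($k = \left(-3\right) \left(-58\right) = 174$)
$L{\left(6 \right)} + k m{\left(7,-9 \right)} = \left(-36 + 6^{2} + 5 \cdot 6\right) + 174 \left(2 - \frac{2 \sqrt{14}}{7}\right) = \left(-36 + 36 + 30\right) + \left(348 - \frac{348 \sqrt{14}}{7}\right) = 30 + \left(348 - \frac{348 \sqrt{14}}{7}\right) = 378 - \frac{348 \sqrt{14}}{7}$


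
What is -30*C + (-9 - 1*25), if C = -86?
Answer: 2546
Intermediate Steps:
-30*C + (-9 - 1*25) = -30*(-86) + (-9 - 1*25) = 2580 + (-9 - 25) = 2580 - 34 = 2546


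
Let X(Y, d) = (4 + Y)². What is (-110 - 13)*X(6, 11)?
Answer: -12300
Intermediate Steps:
(-110 - 13)*X(6, 11) = (-110 - 13)*(4 + 6)² = -123*10² = -123*100 = -12300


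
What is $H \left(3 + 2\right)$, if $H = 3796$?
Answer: $18980$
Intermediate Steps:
$H \left(3 + 2\right) = 3796 \left(3 + 2\right) = 3796 \cdot 5 = 18980$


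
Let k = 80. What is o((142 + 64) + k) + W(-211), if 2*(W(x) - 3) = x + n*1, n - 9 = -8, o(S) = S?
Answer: 184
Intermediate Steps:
n = 1 (n = 9 - 8 = 1)
W(x) = 7/2 + x/2 (W(x) = 3 + (x + 1*1)/2 = 3 + (x + 1)/2 = 3 + (1 + x)/2 = 3 + (1/2 + x/2) = 7/2 + x/2)
o((142 + 64) + k) + W(-211) = ((142 + 64) + 80) + (7/2 + (1/2)*(-211)) = (206 + 80) + (7/2 - 211/2) = 286 - 102 = 184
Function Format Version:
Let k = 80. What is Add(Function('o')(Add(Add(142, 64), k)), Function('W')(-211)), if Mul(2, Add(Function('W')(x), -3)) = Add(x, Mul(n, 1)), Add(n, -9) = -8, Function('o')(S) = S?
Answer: 184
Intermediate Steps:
n = 1 (n = Add(9, -8) = 1)
Function('W')(x) = Add(Rational(7, 2), Mul(Rational(1, 2), x)) (Function('W')(x) = Add(3, Mul(Rational(1, 2), Add(x, Mul(1, 1)))) = Add(3, Mul(Rational(1, 2), Add(x, 1))) = Add(3, Mul(Rational(1, 2), Add(1, x))) = Add(3, Add(Rational(1, 2), Mul(Rational(1, 2), x))) = Add(Rational(7, 2), Mul(Rational(1, 2), x)))
Add(Function('o')(Add(Add(142, 64), k)), Function('W')(-211)) = Add(Add(Add(142, 64), 80), Add(Rational(7, 2), Mul(Rational(1, 2), -211))) = Add(Add(206, 80), Add(Rational(7, 2), Rational(-211, 2))) = Add(286, -102) = 184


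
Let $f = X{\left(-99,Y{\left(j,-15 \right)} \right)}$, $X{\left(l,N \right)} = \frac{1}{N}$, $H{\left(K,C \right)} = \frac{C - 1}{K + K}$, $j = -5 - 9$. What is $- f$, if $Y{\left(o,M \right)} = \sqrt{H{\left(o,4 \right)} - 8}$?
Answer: $\frac{2 i \sqrt{1589}}{227} \approx 0.35121 i$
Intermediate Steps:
$j = -14$ ($j = -5 - 9 = -14$)
$H{\left(K,C \right)} = \frac{-1 + C}{2 K}$
$Y{\left(o,M \right)} = \sqrt{-8 + \frac{3}{2 o}}$ ($Y{\left(o,M \right)} = \sqrt{\frac{-1 + 4}{2 o} - 8} = \sqrt{\frac{1}{2} \frac{1}{o} 3 - 8} = \sqrt{\frac{3}{2 o} - 8} = \sqrt{-8 + \frac{3}{2 o}}$)
$f = - \frac{2 i \sqrt{1589}}{227}$ ($f = \frac{1}{\frac{1}{2} \sqrt{-32 + \frac{6}{-14}}} = \frac{1}{\frac{1}{2} \sqrt{-32 + 6 \left(- \frac{1}{14}\right)}} = \frac{1}{\frac{1}{2} \sqrt{-32 - \frac{3}{7}}} = \frac{1}{\frac{1}{2} \sqrt{- \frac{227}{7}}} = \frac{1}{\frac{1}{2} \frac{i \sqrt{1589}}{7}} = \frac{1}{\frac{1}{14} i \sqrt{1589}} = - \frac{2 i \sqrt{1589}}{227} \approx - 0.35121 i$)
$- f = - \frac{\left(-2\right) i \sqrt{1589}}{227} = \frac{2 i \sqrt{1589}}{227}$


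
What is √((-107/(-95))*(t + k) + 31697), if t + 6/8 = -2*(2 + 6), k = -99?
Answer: √1139555305/190 ≈ 177.67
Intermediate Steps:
t = -67/4 (t = -¾ - 2*(2 + 6) = -¾ - 2*8 = -¾ - 16 = -67/4 ≈ -16.750)
√((-107/(-95))*(t + k) + 31697) = √((-107/(-95))*(-67/4 - 99) + 31697) = √(-107*(-1/95)*(-463/4) + 31697) = √((107/95)*(-463/4) + 31697) = √(-49541/380 + 31697) = √(11995319/380) = √1139555305/190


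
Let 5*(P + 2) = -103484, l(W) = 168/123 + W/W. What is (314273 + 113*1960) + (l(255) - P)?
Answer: 114073104/205 ≈ 5.5645e+5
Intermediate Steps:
l(W) = 97/41 (l(W) = 168*(1/123) + 1 = 56/41 + 1 = 97/41)
P = -103494/5 (P = -2 + (⅕)*(-103484) = -2 - 103484/5 = -103494/5 ≈ -20699.)
(314273 + 113*1960) + (l(255) - P) = (314273 + 113*1960) + (97/41 - 1*(-103494/5)) = (314273 + 221480) + (97/41 + 103494/5) = 535753 + 4243739/205 = 114073104/205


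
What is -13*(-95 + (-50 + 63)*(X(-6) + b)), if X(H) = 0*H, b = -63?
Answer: 11882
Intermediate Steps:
X(H) = 0
-13*(-95 + (-50 + 63)*(X(-6) + b)) = -13*(-95 + (-50 + 63)*(0 - 63)) = -13*(-95 + 13*(-63)) = -13*(-95 - 819) = -13*(-914) = 11882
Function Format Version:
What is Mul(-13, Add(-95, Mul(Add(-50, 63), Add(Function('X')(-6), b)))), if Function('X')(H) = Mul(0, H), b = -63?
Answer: 11882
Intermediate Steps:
Function('X')(H) = 0
Mul(-13, Add(-95, Mul(Add(-50, 63), Add(Function('X')(-6), b)))) = Mul(-13, Add(-95, Mul(Add(-50, 63), Add(0, -63)))) = Mul(-13, Add(-95, Mul(13, -63))) = Mul(-13, Add(-95, -819)) = Mul(-13, -914) = 11882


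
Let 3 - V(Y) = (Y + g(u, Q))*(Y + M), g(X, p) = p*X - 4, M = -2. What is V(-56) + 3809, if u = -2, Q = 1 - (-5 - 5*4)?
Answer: -2684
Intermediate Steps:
Q = 26 (Q = 1 - (-5 - 20) = 1 - 1*(-25) = 1 + 25 = 26)
g(X, p) = -4 + X*p (g(X, p) = X*p - 4 = -4 + X*p)
V(Y) = 3 - (-56 + Y)*(-2 + Y) (V(Y) = 3 - (Y + (-4 - 2*26))*(Y - 2) = 3 - (Y + (-4 - 52))*(-2 + Y) = 3 - (Y - 56)*(-2 + Y) = 3 - (-56 + Y)*(-2 + Y))
V(-56) + 3809 = (-109 - 1*(-56)² + 58*(-56)) + 3809 = (-109 - 1*3136 - 3248) + 3809 = (-109 - 3136 - 3248) + 3809 = -6493 + 3809 = -2684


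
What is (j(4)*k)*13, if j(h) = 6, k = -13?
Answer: -1014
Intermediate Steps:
(j(4)*k)*13 = (6*(-13))*13 = -78*13 = -1014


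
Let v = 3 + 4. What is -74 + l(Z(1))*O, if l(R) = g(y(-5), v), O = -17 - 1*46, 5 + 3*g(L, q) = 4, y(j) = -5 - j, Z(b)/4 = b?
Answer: -53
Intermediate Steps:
Z(b) = 4*b
v = 7
g(L, q) = -⅓ (g(L, q) = -5/3 + (⅓)*4 = -5/3 + 4/3 = -⅓)
O = -63 (O = -17 - 46 = -63)
l(R) = -⅓
-74 + l(Z(1))*O = -74 - ⅓*(-63) = -74 + 21 = -53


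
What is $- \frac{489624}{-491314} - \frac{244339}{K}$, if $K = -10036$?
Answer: $\frac{62480518955}{2465413652} \approx 25.343$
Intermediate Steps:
$- \frac{489624}{-491314} - \frac{244339}{K} = - \frac{489624}{-491314} - \frac{244339}{-10036} = \left(-489624\right) \left(- \frac{1}{491314}\right) - - \frac{244339}{10036} = \frac{244812}{245657} + \frac{244339}{10036} = \frac{62480518955}{2465413652}$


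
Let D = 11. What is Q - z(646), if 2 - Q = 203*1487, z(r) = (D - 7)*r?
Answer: -304443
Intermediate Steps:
z(r) = 4*r (z(r) = (11 - 7)*r = 4*r)
Q = -301859 (Q = 2 - 203*1487 = 2 - 1*301861 = 2 - 301861 = -301859)
Q - z(646) = -301859 - 4*646 = -301859 - 1*2584 = -301859 - 2584 = -304443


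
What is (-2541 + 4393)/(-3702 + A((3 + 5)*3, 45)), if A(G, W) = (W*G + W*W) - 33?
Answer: -926/315 ≈ -2.9397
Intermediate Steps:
A(G, W) = -33 + W**2 + G*W (A(G, W) = (G*W + W**2) - 33 = (W**2 + G*W) - 33 = -33 + W**2 + G*W)
(-2541 + 4393)/(-3702 + A((3 + 5)*3, 45)) = (-2541 + 4393)/(-3702 + (-33 + 45**2 + ((3 + 5)*3)*45)) = 1852/(-3702 + (-33 + 2025 + (8*3)*45)) = 1852/(-3702 + (-33 + 2025 + 24*45)) = 1852/(-3702 + (-33 + 2025 + 1080)) = 1852/(-3702 + 3072) = 1852/(-630) = 1852*(-1/630) = -926/315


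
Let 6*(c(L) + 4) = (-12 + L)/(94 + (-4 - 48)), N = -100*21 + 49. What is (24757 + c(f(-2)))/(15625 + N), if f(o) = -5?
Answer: 6237739/3420648 ≈ 1.8236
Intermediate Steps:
N = -2051 (N = -2100 + 49 = -2051)
c(L) = -85/21 + L/252 (c(L) = -4 + ((-12 + L)/(94 + (-4 - 48)))/6 = -4 + ((-12 + L)/(94 - 52))/6 = -4 + ((-12 + L)/42)/6 = -4 + ((-12 + L)*(1/42))/6 = -4 + (-2/7 + L/42)/6 = -4 + (-1/21 + L/252) = -85/21 + L/252)
(24757 + c(f(-2)))/(15625 + N) = (24757 + (-85/21 + (1/252)*(-5)))/(15625 - 2051) = (24757 + (-85/21 - 5/252))/13574 = (24757 - 1025/252)*(1/13574) = (6237739/252)*(1/13574) = 6237739/3420648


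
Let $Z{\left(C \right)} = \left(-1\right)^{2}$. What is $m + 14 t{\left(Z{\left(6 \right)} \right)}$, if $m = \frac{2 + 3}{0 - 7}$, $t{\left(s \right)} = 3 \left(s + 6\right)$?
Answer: $\frac{2053}{7} \approx 293.29$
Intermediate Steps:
$Z{\left(C \right)} = 1$
$t{\left(s \right)} = 18 + 3 s$ ($t{\left(s \right)} = 3 \left(6 + s\right) = 18 + 3 s$)
$m = - \frac{5}{7}$ ($m = \frac{5}{-7} = 5 \left(- \frac{1}{7}\right) = - \frac{5}{7} \approx -0.71429$)
$m + 14 t{\left(Z{\left(6 \right)} \right)} = - \frac{5}{7} + 14 \left(18 + 3 \cdot 1\right) = - \frac{5}{7} + 14 \left(18 + 3\right) = - \frac{5}{7} + 14 \cdot 21 = - \frac{5}{7} + 294 = \frac{2053}{7}$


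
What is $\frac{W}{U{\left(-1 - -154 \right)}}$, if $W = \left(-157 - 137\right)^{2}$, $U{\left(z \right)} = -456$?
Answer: $- \frac{7203}{38} \approx -189.55$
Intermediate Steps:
$W = 86436$ ($W = \left(-294\right)^{2} = 86436$)
$\frac{W}{U{\left(-1 - -154 \right)}} = \frac{86436}{-456} = 86436 \left(- \frac{1}{456}\right) = - \frac{7203}{38}$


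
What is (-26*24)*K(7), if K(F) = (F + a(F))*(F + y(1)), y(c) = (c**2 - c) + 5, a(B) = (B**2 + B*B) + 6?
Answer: -831168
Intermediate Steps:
a(B) = 6 + 2*B**2 (a(B) = (B**2 + B**2) + 6 = 2*B**2 + 6 = 6 + 2*B**2)
y(c) = 5 + c**2 - c
K(F) = (5 + F)*(6 + F + 2*F**2) (K(F) = (F + (6 + 2*F**2))*(F + (5 + 1**2 - 1*1)) = (6 + F + 2*F**2)*(F + (5 + 1 - 1)) = (6 + F + 2*F**2)*(F + 5) = (6 + F + 2*F**2)*(5 + F) = (5 + F)*(6 + F + 2*F**2))
(-26*24)*K(7) = (-26*24)*(30 + 2*7**3 + 11*7 + 11*7**2) = -624*(30 + 2*343 + 77 + 11*49) = -624*(30 + 686 + 77 + 539) = -624*1332 = -831168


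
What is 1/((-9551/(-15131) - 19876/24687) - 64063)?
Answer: -373538997/23930093723030 ≈ -1.5610e-5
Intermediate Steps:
1/((-9551/(-15131) - 19876/24687) - 64063) = 1/((-9551*(-1/15131) - 19876*1/24687) - 64063) = 1/((9551/15131 - 19876/24687) - 64063) = 1/(-64958219/373538997 - 64063) = 1/(-23930093723030/373538997) = -373538997/23930093723030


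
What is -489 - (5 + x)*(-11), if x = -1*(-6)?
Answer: -368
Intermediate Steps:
x = 6
-489 - (5 + x)*(-11) = -489 - (5 + 6)*(-11) = -489 - 11*(-11) = -489 - 1*(-121) = -489 + 121 = -368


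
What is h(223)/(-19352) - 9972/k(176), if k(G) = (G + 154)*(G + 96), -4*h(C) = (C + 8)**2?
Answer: 41851779/72376480 ≈ 0.57825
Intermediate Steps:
h(C) = -(8 + C)**2/4 (h(C) = -(C + 8)**2/4 = -(8 + C)**2/4)
k(G) = (96 + G)*(154 + G) (k(G) = (154 + G)*(96 + G) = (96 + G)*(154 + G))
h(223)/(-19352) - 9972/k(176) = -(8 + 223)**2/4/(-19352) - 9972/(14784 + 176**2 + 250*176) = -1/4*231**2*(-1/19352) - 9972/(14784 + 30976 + 44000) = -1/4*53361*(-1/19352) - 9972/89760 = -53361/4*(-1/19352) - 9972*1/89760 = 53361/77408 - 831/7480 = 41851779/72376480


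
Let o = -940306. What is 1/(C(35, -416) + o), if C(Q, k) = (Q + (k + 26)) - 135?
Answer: -1/940796 ≈ -1.0629e-6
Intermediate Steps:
C(Q, k) = -109 + Q + k (C(Q, k) = (Q + (26 + k)) - 135 = (26 + Q + k) - 135 = -109 + Q + k)
1/(C(35, -416) + o) = 1/((-109 + 35 - 416) - 940306) = 1/(-490 - 940306) = 1/(-940796) = -1/940796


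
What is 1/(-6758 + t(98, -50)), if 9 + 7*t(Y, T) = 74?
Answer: -7/47241 ≈ -0.00014818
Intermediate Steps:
t(Y, T) = 65/7 (t(Y, T) = -9/7 + (⅐)*74 = -9/7 + 74/7 = 65/7)
1/(-6758 + t(98, -50)) = 1/(-6758 + 65/7) = 1/(-47241/7) = -7/47241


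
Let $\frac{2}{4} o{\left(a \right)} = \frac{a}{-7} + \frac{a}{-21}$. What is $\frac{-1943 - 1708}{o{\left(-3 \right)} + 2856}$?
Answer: $- \frac{25557}{20000} \approx -1.2778$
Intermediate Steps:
$o{\left(a \right)} = - \frac{8 a}{21}$ ($o{\left(a \right)} = 2 \left(\frac{a}{-7} + \frac{a}{-21}\right) = 2 \left(a \left(- \frac{1}{7}\right) + a \left(- \frac{1}{21}\right)\right) = 2 \left(- \frac{a}{7} - \frac{a}{21}\right) = 2 \left(- \frac{4 a}{21}\right) = - \frac{8 a}{21}$)
$\frac{-1943 - 1708}{o{\left(-3 \right)} + 2856} = \frac{-1943 - 1708}{\left(- \frac{8}{21}\right) \left(-3\right) + 2856} = - \frac{3651}{\frac{8}{7} + 2856} = - \frac{3651}{\frac{20000}{7}} = \left(-3651\right) \frac{7}{20000} = - \frac{25557}{20000}$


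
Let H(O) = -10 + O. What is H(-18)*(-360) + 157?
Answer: 10237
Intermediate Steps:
H(-18)*(-360) + 157 = (-10 - 18)*(-360) + 157 = -28*(-360) + 157 = 10080 + 157 = 10237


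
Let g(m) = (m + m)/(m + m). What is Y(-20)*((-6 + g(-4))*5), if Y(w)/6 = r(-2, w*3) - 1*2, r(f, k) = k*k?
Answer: -539700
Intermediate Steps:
r(f, k) = k²
g(m) = 1 (g(m) = (2*m)/((2*m)) = (2*m)*(1/(2*m)) = 1)
Y(w) = -12 + 54*w² (Y(w) = 6*((w*3)² - 1*2) = 6*((3*w)² - 2) = 6*(9*w² - 2) = 6*(-2 + 9*w²) = -12 + 54*w²)
Y(-20)*((-6 + g(-4))*5) = (-12 + 54*(-20)²)*((-6 + 1)*5) = (-12 + 54*400)*(-5*5) = (-12 + 21600)*(-25) = 21588*(-25) = -539700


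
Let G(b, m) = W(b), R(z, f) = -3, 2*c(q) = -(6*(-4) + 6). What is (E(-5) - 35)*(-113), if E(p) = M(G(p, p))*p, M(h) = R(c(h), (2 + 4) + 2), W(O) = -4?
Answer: 2260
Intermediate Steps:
c(q) = 9 (c(q) = (-(6*(-4) + 6))/2 = (-(-24 + 6))/2 = (-1*(-18))/2 = (½)*18 = 9)
G(b, m) = -4
M(h) = -3
E(p) = -3*p
(E(-5) - 35)*(-113) = (-3*(-5) - 35)*(-113) = (15 - 35)*(-113) = -20*(-113) = 2260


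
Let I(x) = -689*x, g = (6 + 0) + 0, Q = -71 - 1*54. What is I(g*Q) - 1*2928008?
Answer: -2411258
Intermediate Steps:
Q = -125 (Q = -71 - 54 = -125)
g = 6 (g = 6 + 0 = 6)
I(g*Q) - 1*2928008 = -4134*(-125) - 1*2928008 = -689*(-750) - 2928008 = 516750 - 2928008 = -2411258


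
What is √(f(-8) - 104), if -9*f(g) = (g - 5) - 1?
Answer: I*√922/3 ≈ 10.121*I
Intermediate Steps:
f(g) = ⅔ - g/9 (f(g) = -((g - 5) - 1)/9 = -((-5 + g) - 1)/9 = -(-6 + g)/9 = ⅔ - g/9)
√(f(-8) - 104) = √((⅔ - ⅑*(-8)) - 104) = √((⅔ + 8/9) - 104) = √(14/9 - 104) = √(-922/9) = I*√922/3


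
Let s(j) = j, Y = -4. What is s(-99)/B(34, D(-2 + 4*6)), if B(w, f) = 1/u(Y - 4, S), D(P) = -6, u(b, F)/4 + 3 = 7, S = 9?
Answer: -1584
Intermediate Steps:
u(b, F) = 16 (u(b, F) = -12 + 4*7 = -12 + 28 = 16)
B(w, f) = 1/16
s(-99)/B(34, D(-2 + 4*6)) = -99/1/16 = -99*16 = -1584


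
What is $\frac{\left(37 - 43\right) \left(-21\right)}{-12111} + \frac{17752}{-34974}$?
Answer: $- \frac{36566866}{70595019} \approx -0.51798$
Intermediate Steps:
$\frac{\left(37 - 43\right) \left(-21\right)}{-12111} + \frac{17752}{-34974} = \left(-6\right) \left(-21\right) \left(- \frac{1}{12111}\right) + 17752 \left(- \frac{1}{34974}\right) = 126 \left(- \frac{1}{12111}\right) - \frac{8876}{17487} = - \frac{42}{4037} - \frac{8876}{17487} = - \frac{36566866}{70595019}$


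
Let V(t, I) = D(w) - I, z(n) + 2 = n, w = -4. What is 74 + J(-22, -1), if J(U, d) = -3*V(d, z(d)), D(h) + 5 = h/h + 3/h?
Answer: 317/4 ≈ 79.250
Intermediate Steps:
z(n) = -2 + n
D(h) = -4 + 3/h (D(h) = -5 + (h/h + 3/h) = -5 + (1 + 3/h) = -4 + 3/h)
V(t, I) = -19/4 - I (V(t, I) = (-4 + 3/(-4)) - I = (-4 + 3*(-¼)) - I = (-4 - ¾) - I = -19/4 - I)
J(U, d) = 33/4 + 3*d (J(U, d) = -3*(-19/4 - (-2 + d)) = -3*(-19/4 + (2 - d)) = -3*(-11/4 - d) = 33/4 + 3*d)
74 + J(-22, -1) = 74 + (33/4 + 3*(-1)) = 74 + (33/4 - 3) = 74 + 21/4 = 317/4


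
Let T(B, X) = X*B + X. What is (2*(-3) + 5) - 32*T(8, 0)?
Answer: -1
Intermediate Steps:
T(B, X) = X + B*X (T(B, X) = B*X + X = X + B*X)
(2*(-3) + 5) - 32*T(8, 0) = (2*(-3) + 5) - 0*(1 + 8) = (-6 + 5) - 0*9 = -1 - 32*0 = -1 + 0 = -1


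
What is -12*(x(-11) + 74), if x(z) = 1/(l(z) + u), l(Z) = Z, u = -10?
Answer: -6212/7 ≈ -887.43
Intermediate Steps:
x(z) = 1/(-10 + z) (x(z) = 1/(z - 10) = 1/(-10 + z))
-12*(x(-11) + 74) = -12*(1/(-10 - 11) + 74) = -12*(1/(-21) + 74) = -12*(-1/21 + 74) = -12*1553/21 = -6212/7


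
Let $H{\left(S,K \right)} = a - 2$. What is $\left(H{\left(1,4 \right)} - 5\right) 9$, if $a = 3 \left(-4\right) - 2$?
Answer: $-189$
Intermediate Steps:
$a = -14$ ($a = -12 - 2 = -14$)
$H{\left(S,K \right)} = -16$ ($H{\left(S,K \right)} = -14 - 2 = -16$)
$\left(H{\left(1,4 \right)} - 5\right) 9 = \left(-16 - 5\right) 9 = \left(-21\right) 9 = -189$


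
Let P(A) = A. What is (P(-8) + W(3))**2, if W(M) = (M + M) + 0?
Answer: 4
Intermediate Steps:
W(M) = 2*M (W(M) = 2*M + 0 = 2*M)
(P(-8) + W(3))**2 = (-8 + 2*3)**2 = (-8 + 6)**2 = (-2)**2 = 4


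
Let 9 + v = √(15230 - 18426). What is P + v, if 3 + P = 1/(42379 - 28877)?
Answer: -162023/13502 + 2*I*√799 ≈ -12.0 + 56.533*I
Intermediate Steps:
v = -9 + 2*I*√799 (v = -9 + √(15230 - 18426) = -9 + √(-3196) = -9 + 2*I*√799 ≈ -9.0 + 56.533*I)
P = -40505/13502 (P = -3 + 1/(42379 - 28877) = -3 + 1/13502 = -40505/13502 ≈ -2.9999)
P + v = -40505/13502 + (-9 + 2*I*√799) = -162023/13502 + 2*I*√799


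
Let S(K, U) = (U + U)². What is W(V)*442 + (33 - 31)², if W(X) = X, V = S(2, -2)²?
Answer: 113156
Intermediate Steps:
S(K, U) = 4*U² (S(K, U) = (2*U)² = 4*U²)
V = 256 (V = (4*(-2)²)² = (4*4)² = 16² = 256)
W(V)*442 + (33 - 31)² = 256*442 + (33 - 31)² = 113152 + 2² = 113152 + 4 = 113156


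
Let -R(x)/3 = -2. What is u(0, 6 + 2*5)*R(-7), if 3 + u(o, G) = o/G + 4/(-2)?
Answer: -30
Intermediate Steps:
R(x) = 6 (R(x) = -3*(-2) = 6)
u(o, G) = -5 + o/G (u(o, G) = -3 + (o/G + 4/(-2)) = -3 + (o/G + 4*(-1/2)) = -3 + (o/G - 2) = -3 + (-2 + o/G) = -5 + o/G)
u(0, 6 + 2*5)*R(-7) = (-5 + 0/(6 + 2*5))*6 = (-5 + 0/(6 + 10))*6 = (-5 + 0/16)*6 = (-5 + 0*(1/16))*6 = (-5 + 0)*6 = -5*6 = -30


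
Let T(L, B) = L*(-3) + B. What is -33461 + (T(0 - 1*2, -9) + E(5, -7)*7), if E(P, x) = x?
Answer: -33513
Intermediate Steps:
T(L, B) = B - 3*L (T(L, B) = -3*L + B = B - 3*L)
-33461 + (T(0 - 1*2, -9) + E(5, -7)*7) = -33461 + ((-9 - 3*(0 - 1*2)) - 7*7) = -33461 + ((-9 - 3*(0 - 2)) - 49) = -33461 + ((-9 - 3*(-2)) - 49) = -33461 + ((-9 + 6) - 49) = -33461 + (-3 - 49) = -33461 - 52 = -33513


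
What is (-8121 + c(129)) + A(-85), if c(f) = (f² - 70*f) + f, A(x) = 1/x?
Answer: -32386/85 ≈ -381.01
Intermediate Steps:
c(f) = f² - 69*f
(-8121 + c(129)) + A(-85) = (-8121 + 129*(-69 + 129)) + 1/(-85) = (-8121 + 129*60) - 1/85 = (-8121 + 7740) - 1/85 = -381 - 1/85 = -32386/85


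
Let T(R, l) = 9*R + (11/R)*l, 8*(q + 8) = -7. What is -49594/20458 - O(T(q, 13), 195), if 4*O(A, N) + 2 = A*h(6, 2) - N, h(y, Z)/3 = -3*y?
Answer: -14513650643/11620144 ≈ -1249.0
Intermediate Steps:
q = -71/8 (q = -8 + (⅛)*(-7) = -8 - 7/8 = -71/8 ≈ -8.8750)
h(y, Z) = -9*y (h(y, Z) = 3*(-3*y) = -9*y)
T(R, l) = 9*R + 11*l/R
O(A, N) = -½ - 27*A/2 - N/4 (O(A, N) = -½ + (A*(-9*6) - N)/4 = -½ + (A*(-54) - N)/4 = -½ + (-54*A - N)/4 = -½ + (-N - 54*A)/4 = -½ + (-27*A/2 - N/4) = -½ - 27*A/2 - N/4)
-49594/20458 - O(T(q, 13), 195) = -49594/20458 - (-½ - 27*(9*(-71/8) + 11*13/(-71/8))/2 - ¼*195) = -49594*1/20458 - (-½ - 27*(-639/8 + 11*13*(-8/71))/2 - 195/4) = -24797/10229 - (-½ - 27*(-639/8 - 1144/71)/2 - 195/4) = -24797/10229 - (-½ - 27/2*(-54521/568) - 195/4) = -24797/10229 - (-½ + 1472067/1136 - 195/4) = -24797/10229 - 1*1416119/1136 = -24797/10229 - 1416119/1136 = -14513650643/11620144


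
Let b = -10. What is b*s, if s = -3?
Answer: 30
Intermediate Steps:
b*s = -10*(-3) = 30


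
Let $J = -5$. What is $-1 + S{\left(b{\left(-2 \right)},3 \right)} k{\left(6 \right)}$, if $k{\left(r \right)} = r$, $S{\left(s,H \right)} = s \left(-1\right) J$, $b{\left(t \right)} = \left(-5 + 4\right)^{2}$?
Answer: $29$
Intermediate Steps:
$b{\left(t \right)} = 1$ ($b{\left(t \right)} = \left(-1\right)^{2} = 1$)
$S{\left(s,H \right)} = 5 s$ ($S{\left(s,H \right)} = s \left(-1\right) \left(-5\right) = - s \left(-5\right) = 5 s$)
$-1 + S{\left(b{\left(-2 \right)},3 \right)} k{\left(6 \right)} = -1 + 5 \cdot 1 \cdot 6 = -1 + 5 \cdot 6 = -1 + 30 = 29$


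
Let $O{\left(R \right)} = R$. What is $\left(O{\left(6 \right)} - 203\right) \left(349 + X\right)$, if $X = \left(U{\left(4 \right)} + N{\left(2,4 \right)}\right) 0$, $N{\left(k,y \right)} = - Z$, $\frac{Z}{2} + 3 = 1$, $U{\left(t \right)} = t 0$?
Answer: $-68753$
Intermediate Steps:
$U{\left(t \right)} = 0$
$Z = -4$ ($Z = -6 + 2 \cdot 1 = -6 + 2 = -4$)
$N{\left(k,y \right)} = 4$ ($N{\left(k,y \right)} = \left(-1\right) \left(-4\right) = 4$)
$X = 0$ ($X = \left(0 + 4\right) 0 = 4 \cdot 0 = 0$)
$\left(O{\left(6 \right)} - 203\right) \left(349 + X\right) = \left(6 - 203\right) \left(349 + 0\right) = \left(6 - 203\right) 349 = \left(-197\right) 349 = -68753$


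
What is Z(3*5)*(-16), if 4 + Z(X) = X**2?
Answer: -3536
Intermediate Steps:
Z(X) = -4 + X**2
Z(3*5)*(-16) = (-4 + (3*5)**2)*(-16) = (-4 + 15**2)*(-16) = (-4 + 225)*(-16) = 221*(-16) = -3536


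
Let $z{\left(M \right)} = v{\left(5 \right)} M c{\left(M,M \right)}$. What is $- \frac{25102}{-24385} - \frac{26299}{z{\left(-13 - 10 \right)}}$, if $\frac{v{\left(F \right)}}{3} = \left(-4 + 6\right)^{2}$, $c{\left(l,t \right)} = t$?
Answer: $- \frac{481953619}{154795980} \approx -3.1135$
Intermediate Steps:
$v{\left(F \right)} = 12$ ($v{\left(F \right)} = 3 \left(-4 + 6\right)^{2} = 3 \cdot 2^{2} = 3 \cdot 4 = 12$)
$z{\left(M \right)} = 12 M^{2}$ ($z{\left(M \right)} = 12 M M = 12 M^{2}$)
$- \frac{25102}{-24385} - \frac{26299}{z{\left(-13 - 10 \right)}} = - \frac{25102}{-24385} - \frac{26299}{12 \left(-13 - 10\right)^{2}} = \left(-25102\right) \left(- \frac{1}{24385}\right) - \frac{26299}{12 \left(-13 - 10\right)^{2}} = \frac{25102}{24385} - \frac{26299}{12 \left(-23\right)^{2}} = \frac{25102}{24385} - \frac{26299}{12 \cdot 529} = \frac{25102}{24385} - \frac{26299}{6348} = - \frac{481953619}{154795980}$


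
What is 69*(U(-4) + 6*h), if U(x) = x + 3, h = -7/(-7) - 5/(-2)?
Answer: 1380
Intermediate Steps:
h = 7/2 (h = -7*(-⅐) - 5*(-½) = 1 + 5/2 = 7/2 ≈ 3.5000)
U(x) = 3 + x
69*(U(-4) + 6*h) = 69*((3 - 4) + 6*(7/2)) = 69*(-1 + 21) = 69*20 = 1380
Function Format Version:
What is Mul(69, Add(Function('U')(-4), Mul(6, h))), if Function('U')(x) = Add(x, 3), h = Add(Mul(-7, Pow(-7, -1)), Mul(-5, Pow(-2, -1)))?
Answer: 1380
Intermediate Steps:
h = Rational(7, 2) (h = Add(Mul(-7, Rational(-1, 7)), Mul(-5, Rational(-1, 2))) = Add(1, Rational(5, 2)) = Rational(7, 2) ≈ 3.5000)
Function('U')(x) = Add(3, x)
Mul(69, Add(Function('U')(-4), Mul(6, h))) = Mul(69, Add(Add(3, -4), Mul(6, Rational(7, 2)))) = Mul(69, Add(-1, 21)) = Mul(69, 20) = 1380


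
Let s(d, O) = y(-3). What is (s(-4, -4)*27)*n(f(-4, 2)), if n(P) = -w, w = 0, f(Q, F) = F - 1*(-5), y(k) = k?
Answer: 0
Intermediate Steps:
f(Q, F) = 5 + F (f(Q, F) = F + 5 = 5 + F)
s(d, O) = -3
n(P) = 0 (n(P) = -1*0 = 0)
(s(-4, -4)*27)*n(f(-4, 2)) = -3*27*0 = -81*0 = 0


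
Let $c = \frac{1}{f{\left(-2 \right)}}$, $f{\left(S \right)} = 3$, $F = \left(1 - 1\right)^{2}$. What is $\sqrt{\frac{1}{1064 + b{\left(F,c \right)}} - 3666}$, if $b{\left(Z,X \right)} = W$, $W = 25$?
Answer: $\frac{i \sqrt{3992273}}{33} \approx 60.547 i$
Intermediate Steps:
$F = 0$ ($F = 0^{2} = 0$)
$c = \frac{1}{3} \approx 0.33333$
$b{\left(Z,X \right)} = 25$
$\sqrt{\frac{1}{1064 + b{\left(F,c \right)}} - 3666} = \sqrt{\frac{1}{1064 + 25} - 3666} = \sqrt{\frac{1}{1089} - 3666} = \sqrt{- \frac{3992273}{1089}} = \frac{i \sqrt{3992273}}{33}$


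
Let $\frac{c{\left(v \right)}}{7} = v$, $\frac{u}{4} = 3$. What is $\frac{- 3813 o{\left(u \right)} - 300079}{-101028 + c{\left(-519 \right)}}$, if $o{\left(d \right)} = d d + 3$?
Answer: $\frac{860590}{104661} \approx 8.2226$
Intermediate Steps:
$u = 12$ ($u = 4 \cdot 3 = 12$)
$o{\left(d \right)} = 3 + d^{2}$ ($o{\left(d \right)} = d^{2} + 3 = 3 + d^{2}$)
$c{\left(v \right)} = 7 v$
$\frac{- 3813 o{\left(u \right)} - 300079}{-101028 + c{\left(-519 \right)}} = \frac{- 3813 \left(3 + 12^{2}\right) - 300079}{-101028 + 7 \left(-519\right)} = \frac{- 3813 \left(3 + 144\right) - 300079}{-101028 - 3633} = \frac{\left(-3813\right) 147 - 300079}{-104661} = \left(-560511 - 300079\right) \left(- \frac{1}{104661}\right) = \left(-860590\right) \left(- \frac{1}{104661}\right) = \frac{860590}{104661}$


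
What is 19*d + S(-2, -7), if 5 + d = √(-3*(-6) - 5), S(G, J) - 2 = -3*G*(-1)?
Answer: -99 + 19*√13 ≈ -30.495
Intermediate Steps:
S(G, J) = 2 + 3*G (S(G, J) = 2 - 3*G*(-1) = 2 + 3*G)
d = -5 + √13 (d = -5 + √(-3*(-6) - 5) = -5 + √(18 - 5) = -5 + √13 ≈ -1.3944)
19*d + S(-2, -7) = 19*(-5 + √13) + (2 + 3*(-2)) = (-95 + 19*√13) + (2 - 6) = (-95 + 19*√13) - 4 = -99 + 19*√13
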